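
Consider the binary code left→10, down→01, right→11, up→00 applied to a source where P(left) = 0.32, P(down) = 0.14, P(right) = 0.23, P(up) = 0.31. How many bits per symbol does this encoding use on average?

L̄ = Σ pᵢ·ℓᵢ = 0.32·2 + 0.14·2 + 0.23·2 + 0.31·2 = 2 bits/symbol.

2 bits/symbol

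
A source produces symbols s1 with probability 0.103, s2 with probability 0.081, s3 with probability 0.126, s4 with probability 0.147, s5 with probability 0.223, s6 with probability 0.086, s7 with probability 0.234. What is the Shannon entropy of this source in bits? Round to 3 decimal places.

H = −Σ pᵢ log₂ pᵢ.
−0.103·log₂(0.103) = 0.3378
−0.081·log₂(0.081) = 0.2937
−0.126·log₂(0.126) = 0.3766
−0.147·log₂(0.147) = 0.4066
−0.223·log₂(0.223) = 0.4828
−0.086·log₂(0.086) = 0.3044
−0.234·log₂(0.234) = 0.4903
Sum ≈ 2.6921 → 2.692 bits.

2.692 bits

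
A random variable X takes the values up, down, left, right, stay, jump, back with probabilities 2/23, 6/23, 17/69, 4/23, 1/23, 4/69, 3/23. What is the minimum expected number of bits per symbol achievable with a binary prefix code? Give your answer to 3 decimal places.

2.594 bits/symbol

Repeatedly combine the two least-probable nodes; the expected code length is the sum of the merged weights.
merge 1/23 + 4/69 → 7/69
merge 2/23 + 7/69 → 13/69
merge 3/23 + 4/23 → 7/23
merge 13/69 + 17/69 → 10/23
merge 6/23 + 7/23 → 13/23
merge 10/23 + 13/23 → 1
L = 7/69 + 13/69 + 7/23 + 10/23 + 13/23 + 1 = 179/69 ≈ 2.594 bits/symbol.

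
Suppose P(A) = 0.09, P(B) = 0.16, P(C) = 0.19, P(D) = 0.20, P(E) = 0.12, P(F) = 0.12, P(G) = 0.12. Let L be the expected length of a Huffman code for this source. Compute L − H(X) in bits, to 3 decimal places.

Entropy H = −Σ p log₂ p ≈ 2.7565 bits.
Huffman merges: 9/100+3/25→21/100; 3/25+3/25→6/25; 4/25+19/100→7/20; 1/5+21/100→41/100; 6/25+7/20→59/100; 41/100+59/100→1. L = 14/5 ≈ 2.8000.
L − H = 2.8000 − 2.7565 = 0.044 bits.

0.044 bits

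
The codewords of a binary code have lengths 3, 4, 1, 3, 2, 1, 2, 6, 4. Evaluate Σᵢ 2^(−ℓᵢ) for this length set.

With common denominator 2^6 = 64: Σ 2^(−ℓᵢ) = 8/64 + 4/64 + 32/64 + 8/64 + 16/64 + 32/64 + 16/64 + 1/64 + 4/64 = 121/64 = 1.890625.

1.890625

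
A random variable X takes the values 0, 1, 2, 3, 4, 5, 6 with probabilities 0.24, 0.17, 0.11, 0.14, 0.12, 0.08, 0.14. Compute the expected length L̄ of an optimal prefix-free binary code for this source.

2.76 bits/symbol

Repeatedly combine the two least-probable nodes; the expected code length is the sum of the merged weights.
merge 2/25 + 11/100 → 19/100
merge 3/25 + 7/50 → 13/50
merge 7/50 + 17/100 → 31/100
merge 19/100 + 6/25 → 43/100
merge 13/50 + 31/100 → 57/100
merge 43/100 + 57/100 → 1
L = 19/100 + 13/50 + 31/100 + 43/100 + 57/100 + 1 = 69/25 = 2.76 bits/symbol.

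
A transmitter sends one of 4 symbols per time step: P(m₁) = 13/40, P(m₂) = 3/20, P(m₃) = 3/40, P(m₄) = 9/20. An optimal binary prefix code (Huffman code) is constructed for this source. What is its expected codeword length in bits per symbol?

Repeatedly combine the two least-probable nodes; the expected code length is the sum of the merged weights.
merge 3/40 + 3/20 → 9/40
merge 9/40 + 13/40 → 11/20
merge 9/20 + 11/20 → 1
L = 9/40 + 11/20 + 1 = 71/40 = 1.775 bits/symbol.

1.775 bits/symbol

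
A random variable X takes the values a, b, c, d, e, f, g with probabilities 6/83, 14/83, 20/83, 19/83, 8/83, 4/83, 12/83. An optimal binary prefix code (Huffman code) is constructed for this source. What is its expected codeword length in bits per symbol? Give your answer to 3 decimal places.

2.651 bits/symbol

Repeatedly combine the two least-probable nodes; the expected code length is the sum of the merged weights.
merge 4/83 + 6/83 → 10/83
merge 8/83 + 10/83 → 18/83
merge 12/83 + 14/83 → 26/83
merge 18/83 + 19/83 → 37/83
merge 20/83 + 26/83 → 46/83
merge 37/83 + 46/83 → 1
L = 10/83 + 18/83 + 26/83 + 37/83 + 46/83 + 1 = 220/83 ≈ 2.651 bits/symbol.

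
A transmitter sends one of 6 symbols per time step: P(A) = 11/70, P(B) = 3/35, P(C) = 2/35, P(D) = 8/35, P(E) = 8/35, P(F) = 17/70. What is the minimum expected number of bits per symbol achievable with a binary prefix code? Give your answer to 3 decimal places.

2.443 bits/symbol

Repeatedly combine the two least-probable nodes; the expected code length is the sum of the merged weights.
merge 2/35 + 3/35 → 1/7
merge 1/7 + 11/70 → 3/10
merge 8/35 + 8/35 → 16/35
merge 17/70 + 3/10 → 19/35
merge 16/35 + 19/35 → 1
L = 1/7 + 3/10 + 16/35 + 19/35 + 1 = 171/70 ≈ 2.443 bits/symbol.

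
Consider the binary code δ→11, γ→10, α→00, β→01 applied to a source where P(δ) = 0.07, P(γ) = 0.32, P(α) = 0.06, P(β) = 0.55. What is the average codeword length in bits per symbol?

L̄ = Σ pᵢ·ℓᵢ = 0.07·2 + 0.32·2 + 0.06·2 + 0.55·2 = 2 bits/symbol.

2 bits/symbol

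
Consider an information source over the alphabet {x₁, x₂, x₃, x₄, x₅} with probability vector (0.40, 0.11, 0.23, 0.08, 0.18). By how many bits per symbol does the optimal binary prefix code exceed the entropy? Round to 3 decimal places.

Entropy H = −Σ p log₂ p ≈ 2.1035 bits.
Huffman merges: 2/25+11/100→19/100; 9/50+19/100→37/100; 23/100+37/100→3/5; 2/5+3/5→1. L = 54/25 ≈ 2.1600.
L − H = 2.1600 − 2.1035 = 0.056 bits.

0.056 bits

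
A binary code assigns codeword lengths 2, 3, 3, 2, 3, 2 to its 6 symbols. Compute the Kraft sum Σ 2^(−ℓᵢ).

1.125

With common denominator 2^3 = 8: Σ 2^(−ℓᵢ) = 2/8 + 1/8 + 1/8 + 2/8 + 1/8 + 2/8 = 9/8 = 1.125.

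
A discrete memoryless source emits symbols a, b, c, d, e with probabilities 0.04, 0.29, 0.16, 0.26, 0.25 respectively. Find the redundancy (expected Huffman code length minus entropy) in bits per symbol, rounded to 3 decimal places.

Entropy H = −Σ p log₂ p ≈ 2.1320 bits.
Huffman merges: 1/25+4/25→1/5; 1/5+1/4→9/20; 13/50+29/100→11/20; 9/20+11/20→1. L = 11/5 ≈ 2.2000.
L − H = 2.2000 − 2.1320 = 0.068 bits.

0.068 bits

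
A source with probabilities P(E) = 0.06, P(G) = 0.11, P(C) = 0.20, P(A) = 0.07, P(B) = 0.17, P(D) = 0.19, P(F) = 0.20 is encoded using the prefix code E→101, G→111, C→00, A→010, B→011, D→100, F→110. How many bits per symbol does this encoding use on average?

L̄ = Σ pᵢ·ℓᵢ = 0.06·3 + 0.11·3 + 0.20·2 + 0.07·3 + 0.17·3 + 0.19·3 + 0.20·3 = 2.8 bits/symbol.

2.8 bits/symbol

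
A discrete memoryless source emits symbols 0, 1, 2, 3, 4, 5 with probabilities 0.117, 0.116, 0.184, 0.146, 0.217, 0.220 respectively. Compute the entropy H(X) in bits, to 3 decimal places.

2.536 bits

H = −Σ pᵢ log₂ pᵢ.
−0.117·log₂(0.117) = 0.3622
−0.116·log₂(0.116) = 0.3605
−0.184·log₂(0.184) = 0.4494
−0.146·log₂(0.146) = 0.4053
−0.217·log₂(0.217) = 0.4783
−0.220·log₂(0.220) = 0.4806
Sum ≈ 2.5362 → 2.536 bits.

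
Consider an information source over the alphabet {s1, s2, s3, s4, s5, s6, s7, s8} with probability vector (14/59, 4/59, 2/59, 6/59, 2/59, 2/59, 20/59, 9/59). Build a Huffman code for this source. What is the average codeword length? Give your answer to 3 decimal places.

2.593 bits/symbol

Repeatedly combine the two least-probable nodes; the expected code length is the sum of the merged weights.
merge 2/59 + 2/59 → 4/59
merge 2/59 + 4/59 → 6/59
merge 4/59 + 6/59 → 10/59
merge 6/59 + 9/59 → 15/59
merge 10/59 + 14/59 → 24/59
merge 15/59 + 20/59 → 35/59
merge 24/59 + 35/59 → 1
L = 4/59 + 6/59 + 10/59 + 15/59 + 24/59 + 35/59 + 1 = 153/59 ≈ 2.593 bits/symbol.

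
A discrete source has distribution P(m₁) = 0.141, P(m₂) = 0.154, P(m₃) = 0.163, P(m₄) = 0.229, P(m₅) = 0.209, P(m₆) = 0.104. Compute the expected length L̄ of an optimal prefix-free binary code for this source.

2.562 bits/symbol

Repeatedly combine the two least-probable nodes; the expected code length is the sum of the merged weights.
merge 13/125 + 141/1000 → 49/200
merge 77/500 + 163/1000 → 317/1000
merge 209/1000 + 229/1000 → 219/500
merge 49/200 + 317/1000 → 281/500
merge 219/500 + 281/500 → 1
L = 49/200 + 317/1000 + 219/500 + 281/500 + 1 = 1281/500 = 2.562 bits/symbol.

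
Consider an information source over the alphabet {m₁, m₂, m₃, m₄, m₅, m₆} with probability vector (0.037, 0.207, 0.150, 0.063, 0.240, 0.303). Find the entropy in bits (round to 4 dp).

H = −Σ pᵢ log₂ pᵢ.
−0.037·log₂(0.037) = 0.1760
−0.207·log₂(0.207) = 0.4704
−0.150·log₂(0.150) = 0.4105
−0.063·log₂(0.063) = 0.2513
−0.240·log₂(0.240) = 0.4941
−0.303·log₂(0.303) = 0.5220
Sum ≈ 2.3243 → 2.3243 bits.

2.3243 bits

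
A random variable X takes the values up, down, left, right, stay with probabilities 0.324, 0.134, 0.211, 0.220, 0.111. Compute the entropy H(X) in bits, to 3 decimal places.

H = −Σ pᵢ log₂ pᵢ.
−0.324·log₂(0.324) = 0.5268
−0.134·log₂(0.134) = 0.3886
−0.211·log₂(0.211) = 0.4736
−0.220·log₂(0.220) = 0.4806
−0.111·log₂(0.111) = 0.3520
Sum ≈ 2.2216 → 2.222 bits.

2.222 bits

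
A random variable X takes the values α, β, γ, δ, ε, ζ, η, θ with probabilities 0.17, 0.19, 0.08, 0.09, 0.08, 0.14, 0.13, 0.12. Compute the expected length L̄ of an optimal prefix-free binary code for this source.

Repeatedly combine the two least-probable nodes; the expected code length is the sum of the merged weights.
merge 2/25 + 2/25 → 4/25
merge 9/100 + 3/25 → 21/100
merge 13/100 + 7/50 → 27/100
merge 4/25 + 17/100 → 33/100
merge 19/100 + 21/100 → 2/5
merge 27/100 + 33/100 → 3/5
merge 2/5 + 3/5 → 1
L = 4/25 + 21/100 + 27/100 + 33/100 + 2/5 + 3/5 + 1 = 297/100 = 2.97 bits/symbol.

2.97 bits/symbol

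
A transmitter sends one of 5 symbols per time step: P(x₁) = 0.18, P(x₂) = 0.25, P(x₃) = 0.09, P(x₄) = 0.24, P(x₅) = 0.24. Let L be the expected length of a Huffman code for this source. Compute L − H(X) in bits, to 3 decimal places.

0.024 bits

Entropy H = −Σ p log₂ p ≈ 2.2462 bits.
Huffman merges: 9/100+9/50→27/100; 6/25+6/25→12/25; 1/4+27/100→13/25; 12/25+13/25→1. L = 227/100 ≈ 2.2700.
L − H = 2.2700 − 2.2462 = 0.024 bits.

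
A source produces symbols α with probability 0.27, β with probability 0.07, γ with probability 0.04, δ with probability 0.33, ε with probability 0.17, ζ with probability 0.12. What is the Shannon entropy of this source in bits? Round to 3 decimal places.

2.294 bits

H = −Σ pᵢ log₂ pᵢ.
−0.27·log₂(0.27) = 0.5100
−0.07·log₂(0.07) = 0.2686
−0.04·log₂(0.04) = 0.1858
−0.33·log₂(0.33) = 0.5278
−0.17·log₂(0.17) = 0.4346
−0.12·log₂(0.12) = 0.3671
Sum ≈ 2.2938 → 2.294 bits.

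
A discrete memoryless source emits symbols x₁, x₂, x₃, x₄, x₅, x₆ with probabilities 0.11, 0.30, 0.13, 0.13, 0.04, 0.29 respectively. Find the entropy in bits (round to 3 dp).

H = −Σ pᵢ log₂ pᵢ.
−0.11·log₂(0.11) = 0.3503
−0.30·log₂(0.30) = 0.5211
−0.13·log₂(0.13) = 0.3826
−0.13·log₂(0.13) = 0.3826
−0.04·log₂(0.04) = 0.1858
−0.29·log₂(0.29) = 0.5179
Sum ≈ 2.3403 → 2.340 bits.

2.340 bits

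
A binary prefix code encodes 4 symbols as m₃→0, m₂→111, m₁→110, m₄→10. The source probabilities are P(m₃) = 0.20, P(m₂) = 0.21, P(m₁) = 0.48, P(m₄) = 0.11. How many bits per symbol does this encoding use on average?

L̄ = Σ pᵢ·ℓᵢ = 0.20·1 + 0.21·3 + 0.48·3 + 0.11·2 = 2.49 bits/symbol.

2.49 bits/symbol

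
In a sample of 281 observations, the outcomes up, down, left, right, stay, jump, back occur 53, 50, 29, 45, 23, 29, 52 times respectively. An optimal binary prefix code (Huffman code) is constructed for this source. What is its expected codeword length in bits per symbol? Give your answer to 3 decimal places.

Probabilities are the counts divided by 281.
Repeatedly combine the two least-probable nodes; the expected code length is the sum of the merged weights.
merge 23/281 + 29/281 → 52/281
merge 29/281 + 45/281 → 74/281
merge 50/281 + 52/281 → 102/281
merge 52/281 + 53/281 → 105/281
merge 74/281 + 102/281 → 176/281
merge 105/281 + 176/281 → 1
L = 52/281 + 74/281 + 102/281 + 105/281 + 176/281 + 1 = 790/281 ≈ 2.811 bits/symbol.

2.811 bits/symbol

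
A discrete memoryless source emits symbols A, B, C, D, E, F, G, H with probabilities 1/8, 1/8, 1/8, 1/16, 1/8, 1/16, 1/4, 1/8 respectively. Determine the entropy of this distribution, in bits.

Each probability is a power of 1/2, so log₂(1/p) is an integer.
H = Σ p·log₂(1/p) = 1/8·3 + 1/8·3 + 1/8·3 + 1/16·4 + 1/8·3 + 1/16·4 + 1/4·2 + 1/8·3 = 2.875 bits.

2.875 bits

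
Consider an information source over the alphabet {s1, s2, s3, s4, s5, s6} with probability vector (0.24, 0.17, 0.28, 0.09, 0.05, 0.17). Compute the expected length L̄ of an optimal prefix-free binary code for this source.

2.45 bits/symbol

Repeatedly combine the two least-probable nodes; the expected code length is the sum of the merged weights.
merge 1/20 + 9/100 → 7/50
merge 7/50 + 17/100 → 31/100
merge 17/100 + 6/25 → 41/100
merge 7/25 + 31/100 → 59/100
merge 41/100 + 59/100 → 1
L = 7/50 + 31/100 + 41/100 + 59/100 + 1 = 49/20 = 2.45 bits/symbol.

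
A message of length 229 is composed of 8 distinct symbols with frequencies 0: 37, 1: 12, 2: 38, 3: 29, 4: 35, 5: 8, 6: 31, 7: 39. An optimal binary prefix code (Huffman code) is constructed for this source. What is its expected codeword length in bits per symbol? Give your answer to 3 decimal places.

Probabilities are the counts divided by 229.
Repeatedly combine the two least-probable nodes; the expected code length is the sum of the merged weights.
merge 8/229 + 12/229 → 20/229
merge 20/229 + 29/229 → 49/229
merge 31/229 + 35/229 → 66/229
merge 37/229 + 38/229 → 75/229
merge 39/229 + 49/229 → 88/229
merge 66/229 + 75/229 → 141/229
merge 88/229 + 141/229 → 1
L = 20/229 + 49/229 + 66/229 + 75/229 + 88/229 + 141/229 + 1 = 668/229 ≈ 2.917 bits/symbol.

2.917 bits/symbol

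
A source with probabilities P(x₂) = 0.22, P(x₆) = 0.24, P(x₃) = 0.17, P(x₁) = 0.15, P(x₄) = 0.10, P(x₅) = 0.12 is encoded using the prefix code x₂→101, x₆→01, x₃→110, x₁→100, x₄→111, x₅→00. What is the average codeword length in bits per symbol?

L̄ = Σ pᵢ·ℓᵢ = 0.22·3 + 0.24·2 + 0.17·3 + 0.15·3 + 0.10·3 + 0.12·2 = 2.64 bits/symbol.

2.64 bits/symbol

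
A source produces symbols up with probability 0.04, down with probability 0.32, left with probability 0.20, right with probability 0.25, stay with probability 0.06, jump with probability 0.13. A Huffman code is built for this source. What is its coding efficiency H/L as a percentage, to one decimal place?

Entropy H = −Σ p log₂ p ≈ 2.3024 bits.
Huffman merges: 1/25+3/50→1/10; 1/10+13/100→23/100; 1/5+23/100→43/100; 1/4+8/25→57/100; 43/100+57/100→1. L = 233/100 ≈ 2.3300.
Efficiency = H/L = 2.3024/2.3300 = 98.8%.

98.8%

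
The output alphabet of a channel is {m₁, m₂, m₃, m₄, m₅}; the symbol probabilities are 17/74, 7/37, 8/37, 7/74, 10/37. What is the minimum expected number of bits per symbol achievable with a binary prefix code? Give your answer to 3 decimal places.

2.284 bits/symbol

Repeatedly combine the two least-probable nodes; the expected code length is the sum of the merged weights.
merge 7/74 + 7/37 → 21/74
merge 8/37 + 17/74 → 33/74
merge 10/37 + 21/74 → 41/74
merge 33/74 + 41/74 → 1
L = 21/74 + 33/74 + 41/74 + 1 = 169/74 ≈ 2.284 bits/symbol.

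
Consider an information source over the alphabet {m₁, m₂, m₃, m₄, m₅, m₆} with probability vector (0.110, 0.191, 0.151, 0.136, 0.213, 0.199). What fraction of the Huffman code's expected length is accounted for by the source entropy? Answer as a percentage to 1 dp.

Entropy H = −Σ p log₂ p ≈ 2.5485 bits.
Huffman merges: 11/100+17/125→123/500; 151/1000+191/1000→171/500; 199/1000+213/1000→103/250; 123/500+171/500→147/250; 103/250+147/250→1. L = 647/250 ≈ 2.5880.
Efficiency = H/L = 2.5485/2.5880 = 98.5%.

98.5%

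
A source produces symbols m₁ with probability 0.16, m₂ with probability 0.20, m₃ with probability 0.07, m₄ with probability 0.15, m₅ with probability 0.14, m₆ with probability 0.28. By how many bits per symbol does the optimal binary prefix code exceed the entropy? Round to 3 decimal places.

0.042 bits

Entropy H = −Σ p log₂ p ≈ 2.4778 bits.
Huffman merges: 7/100+7/50→21/100; 3/20+4/25→31/100; 1/5+21/100→41/100; 7/25+31/100→59/100; 41/100+59/100→1. L = 63/25 ≈ 2.5200.
L − H = 2.5200 − 2.4778 = 0.042 bits.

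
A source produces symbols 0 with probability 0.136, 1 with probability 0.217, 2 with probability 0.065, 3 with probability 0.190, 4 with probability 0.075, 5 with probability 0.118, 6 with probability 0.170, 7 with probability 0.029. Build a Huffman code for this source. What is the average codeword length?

2.856 bits/symbol

Repeatedly combine the two least-probable nodes; the expected code length is the sum of the merged weights.
merge 29/1000 + 13/200 → 47/500
merge 3/40 + 47/500 → 169/1000
merge 59/500 + 17/125 → 127/500
merge 169/1000 + 17/100 → 339/1000
merge 19/100 + 217/1000 → 407/1000
merge 127/500 + 339/1000 → 593/1000
merge 407/1000 + 593/1000 → 1
L = 47/500 + 169/1000 + 127/500 + 339/1000 + 407/1000 + 593/1000 + 1 = 357/125 = 2.856 bits/symbol.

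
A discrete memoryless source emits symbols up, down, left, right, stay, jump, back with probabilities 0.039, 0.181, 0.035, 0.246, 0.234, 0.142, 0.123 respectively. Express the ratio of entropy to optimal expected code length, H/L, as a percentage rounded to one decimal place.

Entropy H = −Σ p log₂ p ≈ 2.5579 bits.
Huffman merges: 7/200+39/1000→37/500; 37/500+123/1000→197/1000; 71/500+181/1000→323/1000; 197/1000+117/500→431/1000; 123/500+323/1000→569/1000; 431/1000+569/1000→1. L = 1297/500 ≈ 2.5940.
Efficiency = H/L = 2.5579/2.5940 = 98.6%.

98.6%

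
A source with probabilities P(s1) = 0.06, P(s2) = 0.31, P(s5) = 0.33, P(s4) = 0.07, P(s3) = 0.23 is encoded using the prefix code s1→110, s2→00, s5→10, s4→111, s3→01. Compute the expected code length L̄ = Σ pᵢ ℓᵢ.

2.13 bits/symbol

L̄ = Σ pᵢ·ℓᵢ = 0.06·3 + 0.31·2 + 0.33·2 + 0.07·3 + 0.23·2 = 2.13 bits/symbol.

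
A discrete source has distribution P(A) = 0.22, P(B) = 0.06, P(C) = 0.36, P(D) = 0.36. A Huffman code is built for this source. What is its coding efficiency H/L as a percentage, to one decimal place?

Entropy H = −Σ p log₂ p ≈ 1.7853 bits.
Huffman merges: 3/50+11/50→7/25; 7/25+9/25→16/25; 9/25+16/25→1. L = 48/25 ≈ 1.9200.
Efficiency = H/L = 1.7853/1.9200 = 93.0%.

93.0%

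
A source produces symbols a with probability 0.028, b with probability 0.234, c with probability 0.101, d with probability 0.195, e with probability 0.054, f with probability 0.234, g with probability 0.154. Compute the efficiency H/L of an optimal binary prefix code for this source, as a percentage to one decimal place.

Entropy H = −Σ p log₂ p ≈ 2.5621 bits.
Huffman merges: 7/250+27/500→41/500; 41/500+101/1000→183/1000; 77/500+183/1000→337/1000; 39/200+117/500→429/1000; 117/500+337/1000→571/1000; 429/1000+571/1000→1. L = 1301/500 ≈ 2.6020.
Efficiency = H/L = 2.5621/2.6020 = 98.5%.

98.5%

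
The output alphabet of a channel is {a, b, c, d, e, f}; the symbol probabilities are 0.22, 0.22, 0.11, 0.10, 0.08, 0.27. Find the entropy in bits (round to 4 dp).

H = −Σ pᵢ log₂ pᵢ.
−0.22·log₂(0.22) = 0.4806
−0.22·log₂(0.22) = 0.4806
−0.11·log₂(0.11) = 0.3503
−0.10·log₂(0.10) = 0.3322
−0.08·log₂(0.08) = 0.2915
−0.27·log₂(0.27) = 0.5100
Sum ≈ 2.4452 → 2.4452 bits.

2.4452 bits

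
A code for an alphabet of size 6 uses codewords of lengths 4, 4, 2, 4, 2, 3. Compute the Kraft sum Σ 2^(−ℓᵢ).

0.8125

With common denominator 2^4 = 16: Σ 2^(−ℓᵢ) = 1/16 + 1/16 + 4/16 + 1/16 + 4/16 + 2/16 = 13/16 = 0.8125.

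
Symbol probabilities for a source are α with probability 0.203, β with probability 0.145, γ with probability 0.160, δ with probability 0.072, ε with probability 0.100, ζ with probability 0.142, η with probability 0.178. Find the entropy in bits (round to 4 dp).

2.7426 bits

H = −Σ pᵢ log₂ pᵢ.
−0.203·log₂(0.203) = 0.4670
−0.145·log₂(0.145) = 0.4040
−0.160·log₂(0.160) = 0.4230
−0.072·log₂(0.072) = 0.2733
−0.100·log₂(0.100) = 0.3322
−0.142·log₂(0.142) = 0.3999
−0.178·log₂(0.178) = 0.4432
Sum ≈ 2.7426 → 2.7426 bits.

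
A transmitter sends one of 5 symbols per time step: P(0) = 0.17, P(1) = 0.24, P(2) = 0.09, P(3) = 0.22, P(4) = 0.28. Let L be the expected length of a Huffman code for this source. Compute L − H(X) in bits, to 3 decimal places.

Entropy H = −Σ p log₂ p ≈ 2.2362 bits.
Huffman merges: 9/100+17/100→13/50; 11/50+6/25→23/50; 13/50+7/25→27/50; 23/50+27/50→1. L = 113/50 ≈ 2.2600.
L − H = 2.2600 − 2.2362 = 0.024 bits.

0.024 bits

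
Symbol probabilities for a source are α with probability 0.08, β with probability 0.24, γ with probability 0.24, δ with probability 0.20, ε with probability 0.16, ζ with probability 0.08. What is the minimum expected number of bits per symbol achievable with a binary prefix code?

2.48 bits/symbol

Repeatedly combine the two least-probable nodes; the expected code length is the sum of the merged weights.
merge 2/25 + 2/25 → 4/25
merge 4/25 + 4/25 → 8/25
merge 1/5 + 6/25 → 11/25
merge 6/25 + 8/25 → 14/25
merge 11/25 + 14/25 → 1
L = 4/25 + 8/25 + 11/25 + 14/25 + 1 = 62/25 = 2.48 bits/symbol.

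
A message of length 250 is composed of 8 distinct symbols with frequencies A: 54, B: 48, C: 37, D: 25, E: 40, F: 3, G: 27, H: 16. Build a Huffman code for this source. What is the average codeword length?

Probabilities are the counts divided by 250.
Repeatedly combine the two least-probable nodes; the expected code length is the sum of the merged weights.
merge 3/250 + 8/125 → 19/250
merge 19/250 + 1/10 → 22/125
merge 27/250 + 37/250 → 32/125
merge 4/25 + 22/125 → 42/125
merge 24/125 + 27/125 → 51/125
merge 32/125 + 42/125 → 74/125
merge 51/125 + 74/125 → 1
L = 19/250 + 22/125 + 32/125 + 42/125 + 51/125 + 74/125 + 1 = 711/250 = 2.844 bits/symbol.

2.844 bits/symbol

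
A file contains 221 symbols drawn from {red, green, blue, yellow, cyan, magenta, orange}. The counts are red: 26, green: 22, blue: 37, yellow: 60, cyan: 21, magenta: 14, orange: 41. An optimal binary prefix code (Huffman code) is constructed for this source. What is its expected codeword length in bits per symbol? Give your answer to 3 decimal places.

Probabilities are the counts divided by 221.
Repeatedly combine the two least-probable nodes; the expected code length is the sum of the merged weights.
merge 14/221 + 21/221 → 35/221
merge 22/221 + 2/17 → 48/221
merge 35/221 + 37/221 → 72/221
merge 41/221 + 48/221 → 89/221
merge 60/221 + 72/221 → 132/221
merge 89/221 + 132/221 → 1
L = 35/221 + 48/221 + 72/221 + 89/221 + 132/221 + 1 = 597/221 ≈ 2.701 bits/symbol.

2.701 bits/symbol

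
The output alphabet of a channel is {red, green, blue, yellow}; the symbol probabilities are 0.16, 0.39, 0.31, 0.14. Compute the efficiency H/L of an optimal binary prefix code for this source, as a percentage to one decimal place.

Entropy H = −Σ p log₂ p ≈ 1.8737 bits.
Huffman merges: 7/50+4/25→3/10; 3/10+31/100→61/100; 39/100+61/100→1. L = 191/100 ≈ 1.9100.
Efficiency = H/L = 1.8737/1.9100 = 98.1%.

98.1%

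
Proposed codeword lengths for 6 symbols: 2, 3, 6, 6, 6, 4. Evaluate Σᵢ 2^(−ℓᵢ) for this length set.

With common denominator 2^6 = 64: Σ 2^(−ℓᵢ) = 16/64 + 8/64 + 1/64 + 1/64 + 1/64 + 4/64 = 31/64 = 0.484375.

0.484375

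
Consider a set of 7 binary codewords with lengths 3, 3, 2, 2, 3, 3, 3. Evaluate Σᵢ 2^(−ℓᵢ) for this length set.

With common denominator 2^3 = 8: Σ 2^(−ℓᵢ) = 1/8 + 1/8 + 2/8 + 2/8 + 1/8 + 1/8 + 1/8 = 9/8 = 1.125.

1.125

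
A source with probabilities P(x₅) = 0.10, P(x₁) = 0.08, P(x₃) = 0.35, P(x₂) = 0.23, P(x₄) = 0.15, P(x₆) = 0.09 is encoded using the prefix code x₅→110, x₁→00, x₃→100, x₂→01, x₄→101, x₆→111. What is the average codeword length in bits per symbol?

2.69 bits/symbol

L̄ = Σ pᵢ·ℓᵢ = 0.10·3 + 0.08·2 + 0.35·3 + 0.23·2 + 0.15·3 + 0.09·3 = 2.69 bits/symbol.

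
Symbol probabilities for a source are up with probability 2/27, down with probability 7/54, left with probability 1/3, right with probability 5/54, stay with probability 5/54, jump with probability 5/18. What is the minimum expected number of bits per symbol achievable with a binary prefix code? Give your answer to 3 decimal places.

2.389 bits/symbol

Repeatedly combine the two least-probable nodes; the expected code length is the sum of the merged weights.
merge 2/27 + 5/54 → 1/6
merge 5/54 + 7/54 → 2/9
merge 1/6 + 2/9 → 7/18
merge 5/18 + 1/3 → 11/18
merge 7/18 + 11/18 → 1
L = 1/6 + 2/9 + 7/18 + 11/18 + 1 = 43/18 ≈ 2.389 bits/symbol.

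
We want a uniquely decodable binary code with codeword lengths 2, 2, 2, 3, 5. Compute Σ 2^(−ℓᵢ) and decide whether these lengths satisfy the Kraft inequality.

With common denominator 2^5 = 32: Σ 2^(−ℓᵢ) = 8/32 + 8/32 + 8/32 + 4/32 + 1/32 = 29/32 = 0.90625.
Kraft's inequality requires Σ ≤ 1; here Σ = 0.90625 ≤ 1, so such a prefix code exists.

0.90625; yes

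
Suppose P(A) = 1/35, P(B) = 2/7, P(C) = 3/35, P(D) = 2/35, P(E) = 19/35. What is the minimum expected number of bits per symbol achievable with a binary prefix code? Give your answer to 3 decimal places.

Repeatedly combine the two least-probable nodes; the expected code length is the sum of the merged weights.
merge 1/35 + 2/35 → 3/35
merge 3/35 + 3/35 → 6/35
merge 6/35 + 2/7 → 16/35
merge 16/35 + 19/35 → 1
L = 3/35 + 6/35 + 16/35 + 1 = 12/7 ≈ 1.714 bits/symbol.

1.714 bits/symbol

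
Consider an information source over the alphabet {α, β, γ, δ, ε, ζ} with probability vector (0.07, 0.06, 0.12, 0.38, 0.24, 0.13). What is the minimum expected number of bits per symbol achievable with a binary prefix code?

Repeatedly combine the two least-probable nodes; the expected code length is the sum of the merged weights.
merge 3/50 + 7/100 → 13/100
merge 3/25 + 13/100 → 1/4
merge 13/100 + 6/25 → 37/100
merge 1/4 + 37/100 → 31/50
merge 19/50 + 31/50 → 1
L = 13/100 + 1/4 + 37/100 + 31/50 + 1 = 237/100 = 2.37 bits/symbol.

2.37 bits/symbol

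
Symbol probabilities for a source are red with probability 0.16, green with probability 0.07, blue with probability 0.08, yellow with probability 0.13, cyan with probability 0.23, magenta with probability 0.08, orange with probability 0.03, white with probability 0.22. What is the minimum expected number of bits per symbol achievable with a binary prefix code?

2.81 bits/symbol

Repeatedly combine the two least-probable nodes; the expected code length is the sum of the merged weights.
merge 3/100 + 7/100 → 1/10
merge 2/25 + 2/25 → 4/25
merge 1/10 + 13/100 → 23/100
merge 4/25 + 4/25 → 8/25
merge 11/50 + 23/100 → 9/20
merge 23/100 + 8/25 → 11/20
merge 9/20 + 11/20 → 1
L = 1/10 + 4/25 + 23/100 + 8/25 + 9/20 + 11/20 + 1 = 281/100 = 2.81 bits/symbol.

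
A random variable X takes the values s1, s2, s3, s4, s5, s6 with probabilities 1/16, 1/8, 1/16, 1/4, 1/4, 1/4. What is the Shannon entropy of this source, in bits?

2.375 bits

Each probability is a power of 1/2, so log₂(1/p) is an integer.
H = Σ p·log₂(1/p) = 1/16·4 + 1/8·3 + 1/16·4 + 1/4·2 + 1/4·2 + 1/4·2 = 2.375 bits.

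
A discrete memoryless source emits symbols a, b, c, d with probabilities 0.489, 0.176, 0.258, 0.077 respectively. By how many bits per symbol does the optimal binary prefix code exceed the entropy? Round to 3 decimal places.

0.029 bits

Entropy H = −Σ p log₂ p ≈ 1.7349 bits.
Huffman merges: 77/1000+22/125→253/1000; 253/1000+129/500→511/1000; 489/1000+511/1000→1. L = 441/250 ≈ 1.7640.
L − H = 1.7640 − 1.7349 = 0.029 bits.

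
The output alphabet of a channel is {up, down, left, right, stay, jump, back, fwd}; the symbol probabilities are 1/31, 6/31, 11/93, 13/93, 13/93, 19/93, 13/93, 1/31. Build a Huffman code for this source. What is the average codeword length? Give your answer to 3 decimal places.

2.849 bits/symbol

Repeatedly combine the two least-probable nodes; the expected code length is the sum of the merged weights.
merge 1/31 + 1/31 → 2/31
merge 2/31 + 11/93 → 17/93
merge 13/93 + 13/93 → 26/93
merge 13/93 + 17/93 → 10/31
merge 6/31 + 19/93 → 37/93
merge 26/93 + 10/31 → 56/93
merge 37/93 + 56/93 → 1
L = 2/31 + 17/93 + 26/93 + 10/31 + 37/93 + 56/93 + 1 = 265/93 ≈ 2.849 bits/symbol.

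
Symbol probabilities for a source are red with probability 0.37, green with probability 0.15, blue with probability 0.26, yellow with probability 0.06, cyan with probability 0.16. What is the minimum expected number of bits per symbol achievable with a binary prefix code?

Repeatedly combine the two least-probable nodes; the expected code length is the sum of the merged weights.
merge 3/50 + 3/20 → 21/100
merge 4/25 + 21/100 → 37/100
merge 13/50 + 37/100 → 63/100
merge 37/100 + 63/100 → 1
L = 21/100 + 37/100 + 63/100 + 1 = 221/100 = 2.21 bits/symbol.

2.21 bits/symbol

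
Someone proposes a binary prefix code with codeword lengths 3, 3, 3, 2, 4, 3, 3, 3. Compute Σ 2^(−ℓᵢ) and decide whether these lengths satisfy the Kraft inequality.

With common denominator 2^4 = 16: Σ 2^(−ℓᵢ) = 2/16 + 2/16 + 2/16 + 4/16 + 1/16 + 2/16 + 2/16 + 2/16 = 17/16 = 1.0625.
Kraft's inequality requires Σ ≤ 1; here Σ = 1.0625 > 1, so no such prefix code exists.

1.0625; no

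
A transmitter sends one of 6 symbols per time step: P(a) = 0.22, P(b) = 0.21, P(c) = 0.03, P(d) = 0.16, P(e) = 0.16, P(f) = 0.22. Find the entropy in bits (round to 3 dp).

2.432 bits

H = −Σ pᵢ log₂ pᵢ.
−0.22·log₂(0.22) = 0.4806
−0.21·log₂(0.21) = 0.4728
−0.03·log₂(0.03) = 0.1518
−0.16·log₂(0.16) = 0.4230
−0.16·log₂(0.16) = 0.4230
−0.22·log₂(0.22) = 0.4806
Sum ≈ 2.4318 → 2.432 bits.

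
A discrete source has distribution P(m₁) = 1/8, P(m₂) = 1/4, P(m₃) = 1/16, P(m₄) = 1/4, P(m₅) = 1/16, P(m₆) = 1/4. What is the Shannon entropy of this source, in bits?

2.375 bits

Each probability is a power of 1/2, so log₂(1/p) is an integer.
H = Σ p·log₂(1/p) = 1/8·3 + 1/4·2 + 1/16·4 + 1/4·2 + 1/16·4 + 1/4·2 = 2.375 bits.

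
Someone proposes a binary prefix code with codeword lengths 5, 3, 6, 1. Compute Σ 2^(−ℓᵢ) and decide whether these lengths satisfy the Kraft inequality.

With common denominator 2^6 = 64: Σ 2^(−ℓᵢ) = 2/64 + 8/64 + 1/64 + 32/64 = 43/64 = 0.671875.
Kraft's inequality requires Σ ≤ 1; here Σ = 0.671875 ≤ 1, so such a prefix code exists.

0.671875; yes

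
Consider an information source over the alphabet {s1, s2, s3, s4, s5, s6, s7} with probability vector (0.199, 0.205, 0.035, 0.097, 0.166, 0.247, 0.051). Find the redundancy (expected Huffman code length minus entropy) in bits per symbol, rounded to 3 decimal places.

0.043 bits

Entropy H = −Σ p log₂ p ≈ 2.5753 bits.
Huffman merges: 7/200+51/1000→43/500; 43/500+97/1000→183/1000; 83/500+183/1000→349/1000; 199/1000+41/200→101/250; 247/1000+349/1000→149/250; 101/250+149/250→1. L = 1309/500 ≈ 2.6180.
L − H = 2.6180 − 2.5753 = 0.043 bits.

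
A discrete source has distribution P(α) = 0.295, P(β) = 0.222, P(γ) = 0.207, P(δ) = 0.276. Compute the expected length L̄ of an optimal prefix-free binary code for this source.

2 bits/symbol

Repeatedly combine the two least-probable nodes; the expected code length is the sum of the merged weights.
merge 207/1000 + 111/500 → 429/1000
merge 69/250 + 59/200 → 571/1000
merge 429/1000 + 571/1000 → 1
L = 429/1000 + 571/1000 + 1 = 2 bits/symbol.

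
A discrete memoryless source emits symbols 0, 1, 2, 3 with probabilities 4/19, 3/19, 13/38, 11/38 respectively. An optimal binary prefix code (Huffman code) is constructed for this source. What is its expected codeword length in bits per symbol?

Repeatedly combine the two least-probable nodes; the expected code length is the sum of the merged weights.
merge 3/19 + 4/19 → 7/19
merge 11/38 + 13/38 → 12/19
merge 7/19 + 12/19 → 1
L = 7/19 + 12/19 + 1 = 2 bits/symbol.

2 bits/symbol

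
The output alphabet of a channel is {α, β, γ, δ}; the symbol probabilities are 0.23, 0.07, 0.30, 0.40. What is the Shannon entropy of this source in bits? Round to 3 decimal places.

1.806 bits

H = −Σ pᵢ log₂ pᵢ.
−0.23·log₂(0.23) = 0.4877
−0.07·log₂(0.07) = 0.2686
−0.30·log₂(0.30) = 0.5211
−0.40·log₂(0.40) = 0.5288
Sum ≈ 1.8061 → 1.806 bits.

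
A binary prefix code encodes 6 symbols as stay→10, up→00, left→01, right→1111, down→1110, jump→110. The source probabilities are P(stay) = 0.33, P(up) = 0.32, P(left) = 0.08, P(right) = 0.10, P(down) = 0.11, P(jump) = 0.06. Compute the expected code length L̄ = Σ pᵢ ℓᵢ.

L̄ = Σ pᵢ·ℓᵢ = 0.33·2 + 0.32·2 + 0.08·2 + 0.10·4 + 0.11·4 + 0.06·3 = 2.48 bits/symbol.

2.48 bits/symbol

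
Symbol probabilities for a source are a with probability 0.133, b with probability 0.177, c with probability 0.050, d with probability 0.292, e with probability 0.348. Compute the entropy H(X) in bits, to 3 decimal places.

H = −Σ pᵢ log₂ pᵢ.
−0.133·log₂(0.133) = 0.3871
−0.177·log₂(0.177) = 0.4422
−0.050·log₂(0.050) = 0.2161
−0.292·log₂(0.292) = 0.5186
−0.348·log₂(0.348) = 0.5299
Sum ≈ 2.0939 → 2.094 bits.

2.094 bits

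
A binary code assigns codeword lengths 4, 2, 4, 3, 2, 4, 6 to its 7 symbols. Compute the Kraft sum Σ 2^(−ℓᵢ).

0.828125

With common denominator 2^6 = 64: Σ 2^(−ℓᵢ) = 4/64 + 16/64 + 4/64 + 8/64 + 16/64 + 4/64 + 1/64 = 53/64 = 0.828125.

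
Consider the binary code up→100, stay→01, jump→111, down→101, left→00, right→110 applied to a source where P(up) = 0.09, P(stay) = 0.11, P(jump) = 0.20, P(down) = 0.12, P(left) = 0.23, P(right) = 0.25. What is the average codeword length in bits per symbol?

L̄ = Σ pᵢ·ℓᵢ = 0.09·3 + 0.11·2 + 0.20·3 + 0.12·3 + 0.23·2 + 0.25·3 = 2.66 bits/symbol.

2.66 bits/symbol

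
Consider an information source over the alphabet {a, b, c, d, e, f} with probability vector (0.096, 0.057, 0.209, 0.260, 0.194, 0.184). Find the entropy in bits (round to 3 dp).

H = −Σ pᵢ log₂ pᵢ.
−0.096·log₂(0.096) = 0.3246
−0.057·log₂(0.057) = 0.2356
−0.209·log₂(0.209) = 0.4720
−0.260·log₂(0.260) = 0.5053
−0.194·log₂(0.194) = 0.4590
−0.184·log₂(0.184) = 0.4494
Sum ≈ 2.4458 → 2.446 bits.

2.446 bits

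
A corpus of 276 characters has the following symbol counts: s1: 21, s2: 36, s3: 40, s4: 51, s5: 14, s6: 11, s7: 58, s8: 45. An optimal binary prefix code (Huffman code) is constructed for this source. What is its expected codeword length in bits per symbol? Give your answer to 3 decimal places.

2.862 bits/symbol

Probabilities are the counts divided by 276.
Repeatedly combine the two least-probable nodes; the expected code length is the sum of the merged weights.
merge 11/276 + 7/138 → 25/276
merge 7/92 + 25/276 → 1/6
merge 3/23 + 10/69 → 19/69
merge 15/92 + 1/6 → 91/276
merge 17/92 + 29/138 → 109/276
merge 19/69 + 91/276 → 167/276
merge 109/276 + 167/276 → 1
L = 25/276 + 1/6 + 19/69 + 91/276 + 109/276 + 167/276 + 1 = 395/138 ≈ 2.862 bits/symbol.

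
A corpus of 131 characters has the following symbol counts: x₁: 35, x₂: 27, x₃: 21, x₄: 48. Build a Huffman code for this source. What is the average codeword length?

2 bits/symbol

Probabilities are the counts divided by 131.
Repeatedly combine the two least-probable nodes; the expected code length is the sum of the merged weights.
merge 21/131 + 27/131 → 48/131
merge 35/131 + 48/131 → 83/131
merge 48/131 + 83/131 → 1
L = 48/131 + 83/131 + 1 = 2 bits/symbol.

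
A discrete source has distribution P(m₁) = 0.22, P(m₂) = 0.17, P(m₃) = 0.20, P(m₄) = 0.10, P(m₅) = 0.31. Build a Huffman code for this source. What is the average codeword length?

Repeatedly combine the two least-probable nodes; the expected code length is the sum of the merged weights.
merge 1/10 + 17/100 → 27/100
merge 1/5 + 11/50 → 21/50
merge 27/100 + 31/100 → 29/50
merge 21/50 + 29/50 → 1
L = 27/100 + 21/50 + 29/50 + 1 = 227/100 = 2.27 bits/symbol.

2.27 bits/symbol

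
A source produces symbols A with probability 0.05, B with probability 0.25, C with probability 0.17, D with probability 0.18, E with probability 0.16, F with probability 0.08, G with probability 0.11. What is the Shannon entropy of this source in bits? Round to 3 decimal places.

2.661 bits

H = −Σ pᵢ log₂ pᵢ.
−0.05·log₂(0.05) = 0.2161
−0.25·log₂(0.25) = 0.5000
−0.17·log₂(0.17) = 0.4346
−0.18·log₂(0.18) = 0.4453
−0.16·log₂(0.16) = 0.4230
−0.08·log₂(0.08) = 0.2915
−0.11·log₂(0.11) = 0.3503
Sum ≈ 2.6608 → 2.661 bits.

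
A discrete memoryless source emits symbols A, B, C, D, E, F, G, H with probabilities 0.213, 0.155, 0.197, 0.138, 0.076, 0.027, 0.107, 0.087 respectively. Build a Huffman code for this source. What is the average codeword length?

2.883 bits/symbol

Repeatedly combine the two least-probable nodes; the expected code length is the sum of the merged weights.
merge 27/1000 + 19/250 → 103/1000
merge 87/1000 + 103/1000 → 19/100
merge 107/1000 + 69/500 → 49/200
merge 31/200 + 19/100 → 69/200
merge 197/1000 + 213/1000 → 41/100
merge 49/200 + 69/200 → 59/100
merge 41/100 + 59/100 → 1
L = 103/1000 + 19/100 + 49/200 + 69/200 + 41/100 + 59/100 + 1 = 2883/1000 = 2.883 bits/symbol.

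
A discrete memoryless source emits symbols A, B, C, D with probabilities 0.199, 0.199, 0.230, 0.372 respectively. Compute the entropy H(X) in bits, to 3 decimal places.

H = −Σ pᵢ log₂ pᵢ.
−0.199·log₂(0.199) = 0.4635
−0.199·log₂(0.199) = 0.4635
−0.230·log₂(0.230) = 0.4877
−0.372·log₂(0.372) = 0.5307
Sum ≈ 1.9454 → 1.945 bits.

1.945 bits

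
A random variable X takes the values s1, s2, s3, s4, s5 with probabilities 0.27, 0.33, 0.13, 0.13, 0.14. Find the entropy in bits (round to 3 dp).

2.200 bits

H = −Σ pᵢ log₂ pᵢ.
−0.27·log₂(0.27) = 0.5100
−0.33·log₂(0.33) = 0.5278
−0.13·log₂(0.13) = 0.3826
−0.13·log₂(0.13) = 0.3826
−0.14·log₂(0.14) = 0.3971
Sum ≈ 2.2002 → 2.200 bits.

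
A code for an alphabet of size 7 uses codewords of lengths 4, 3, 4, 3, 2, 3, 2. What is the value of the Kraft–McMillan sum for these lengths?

With common denominator 2^4 = 16: Σ 2^(−ℓᵢ) = 1/16 + 2/16 + 1/16 + 2/16 + 4/16 + 2/16 + 4/16 = 16/16 = 1.

1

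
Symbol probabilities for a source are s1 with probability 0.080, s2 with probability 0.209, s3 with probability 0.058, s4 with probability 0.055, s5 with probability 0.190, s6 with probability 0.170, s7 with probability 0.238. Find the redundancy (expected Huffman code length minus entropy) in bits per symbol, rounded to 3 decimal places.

Entropy H = −Σ p log₂ p ≈ 2.6146 bits.
Huffman merges: 11/200+29/500→113/1000; 2/25+113/1000→193/1000; 17/100+19/100→9/25; 193/1000+209/1000→201/500; 119/500+9/25→299/500; 201/500+299/500→1. L = 1333/500 ≈ 2.6660.
L − H = 2.6660 − 2.6146 = 0.051 bits.

0.051 bits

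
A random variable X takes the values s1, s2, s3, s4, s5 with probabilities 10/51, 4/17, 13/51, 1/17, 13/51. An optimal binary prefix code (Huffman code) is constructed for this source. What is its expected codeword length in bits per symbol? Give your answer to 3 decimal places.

2.255 bits/symbol

Repeatedly combine the two least-probable nodes; the expected code length is the sum of the merged weights.
merge 1/17 + 10/51 → 13/51
merge 4/17 + 13/51 → 25/51
merge 13/51 + 13/51 → 26/51
merge 25/51 + 26/51 → 1
L = 13/51 + 25/51 + 26/51 + 1 = 115/51 ≈ 2.255 bits/symbol.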